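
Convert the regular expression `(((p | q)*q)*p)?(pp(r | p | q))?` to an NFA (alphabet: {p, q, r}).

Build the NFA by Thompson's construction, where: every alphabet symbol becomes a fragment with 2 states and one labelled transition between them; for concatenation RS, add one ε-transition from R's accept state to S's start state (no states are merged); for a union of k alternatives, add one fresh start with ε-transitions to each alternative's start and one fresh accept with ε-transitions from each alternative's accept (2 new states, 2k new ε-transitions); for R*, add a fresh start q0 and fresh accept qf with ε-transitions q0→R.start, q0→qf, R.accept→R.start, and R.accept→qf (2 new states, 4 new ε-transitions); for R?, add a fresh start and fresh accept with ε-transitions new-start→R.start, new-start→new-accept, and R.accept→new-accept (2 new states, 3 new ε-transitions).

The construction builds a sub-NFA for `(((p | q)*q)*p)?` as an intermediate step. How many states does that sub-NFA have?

16

Fragment for `(((p | q)*q)*p)?`:
Each of the 4 symbol leaves contributes a 2-state fragment.
  p | q : 6 states
  (p | q)* : 8 states
  (p | q)*q : 10 states
  ((p | q)*q)* : 12 states
  ((p | q)*q)*p : 14 states
  (((p | q)*q)*p)? : 16 states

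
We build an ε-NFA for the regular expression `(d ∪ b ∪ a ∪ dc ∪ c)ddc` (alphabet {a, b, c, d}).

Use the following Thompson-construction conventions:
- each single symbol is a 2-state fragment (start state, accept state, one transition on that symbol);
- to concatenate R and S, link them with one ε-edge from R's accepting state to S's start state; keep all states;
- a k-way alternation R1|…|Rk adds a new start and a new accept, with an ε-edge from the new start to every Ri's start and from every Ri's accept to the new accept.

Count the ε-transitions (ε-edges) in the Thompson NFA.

Bottom-up over the parse tree:
Each of the 9 symbol leaves contributes 0 ε-transitions.
  dc : 1 ε-transition
  d ∪ b ∪ a ∪ dc ∪ c : 11 ε-transitions
  (d ∪ b ∪ a ∪ dc ∪ c)ddc : 14 ε-transitions

14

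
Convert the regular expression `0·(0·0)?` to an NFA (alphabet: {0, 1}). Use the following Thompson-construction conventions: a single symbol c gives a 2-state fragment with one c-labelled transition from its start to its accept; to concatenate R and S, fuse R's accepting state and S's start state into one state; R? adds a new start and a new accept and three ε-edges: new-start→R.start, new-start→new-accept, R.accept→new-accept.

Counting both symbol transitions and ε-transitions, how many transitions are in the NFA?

Bottom-up over the parse tree:
Each of the 3 symbol leaves contributes 1 transition (1 symbol, 0 ε).
  0·0 : 2 transitions (2 symbol, 0 ε)
  (0·0)? : 5 transitions (2 symbol, 3 ε)
  0·(0·0)? : 6 transitions (3 symbol, 3 ε)

6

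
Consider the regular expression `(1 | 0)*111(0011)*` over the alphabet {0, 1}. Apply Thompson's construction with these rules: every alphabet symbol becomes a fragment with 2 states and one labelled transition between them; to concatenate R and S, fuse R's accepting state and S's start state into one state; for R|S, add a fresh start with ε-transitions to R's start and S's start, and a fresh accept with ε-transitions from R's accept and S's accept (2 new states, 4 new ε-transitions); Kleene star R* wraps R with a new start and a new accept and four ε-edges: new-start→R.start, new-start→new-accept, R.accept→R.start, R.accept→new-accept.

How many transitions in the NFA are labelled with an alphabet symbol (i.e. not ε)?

By structural recursion:
Each of the 9 symbol leaves contributes exactly 1 symbol transition.
  1 | 0 — 2 symbol transitions
  (1 | 0)* — 2 symbol transitions
  0011 — 4 symbol transitions
  (0011)* — 4 symbol transitions
  (1 | 0)*111(0011)* — 9 symbol transitions

9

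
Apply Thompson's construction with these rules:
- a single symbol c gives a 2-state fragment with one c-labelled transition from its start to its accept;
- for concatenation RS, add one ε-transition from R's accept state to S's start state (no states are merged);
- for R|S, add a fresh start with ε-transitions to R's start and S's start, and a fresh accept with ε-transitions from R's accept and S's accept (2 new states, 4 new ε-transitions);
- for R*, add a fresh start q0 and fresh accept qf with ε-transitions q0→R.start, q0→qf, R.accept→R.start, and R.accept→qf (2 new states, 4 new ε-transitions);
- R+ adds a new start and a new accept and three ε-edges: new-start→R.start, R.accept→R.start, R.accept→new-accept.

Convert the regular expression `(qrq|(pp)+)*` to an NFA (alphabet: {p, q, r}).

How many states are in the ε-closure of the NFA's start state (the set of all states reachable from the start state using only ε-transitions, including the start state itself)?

6

Let C(F) = |ε-closure(F.start)| within fragment F, and note whether F accepts ε. Symbol fragments have C = 1 and do not accept ε. Then:
  qrq — |ε-closure| equals the left operand's closure size = 1 (its accept is not ε-reachable, so the closure stops there)
  pp — |ε-closure| equals the left operand's closure size = 1 (its accept is not ε-reachable, so the closure stops there)
  (pp)+ — new start ε-reaches only the body's start; the new accept needs a symbol first: |ε-closure| = 1 + 1 = 2
  qrq|(pp)+ — |ε-closure| = 1 + 1 + 2 = 4 (the new accept is not ε-reachable since no branch accepts ε)
  (qrq|(pp)+)* — |ε-closure| = 1 (new start) + 4 (body) + 1 (new accept) = 6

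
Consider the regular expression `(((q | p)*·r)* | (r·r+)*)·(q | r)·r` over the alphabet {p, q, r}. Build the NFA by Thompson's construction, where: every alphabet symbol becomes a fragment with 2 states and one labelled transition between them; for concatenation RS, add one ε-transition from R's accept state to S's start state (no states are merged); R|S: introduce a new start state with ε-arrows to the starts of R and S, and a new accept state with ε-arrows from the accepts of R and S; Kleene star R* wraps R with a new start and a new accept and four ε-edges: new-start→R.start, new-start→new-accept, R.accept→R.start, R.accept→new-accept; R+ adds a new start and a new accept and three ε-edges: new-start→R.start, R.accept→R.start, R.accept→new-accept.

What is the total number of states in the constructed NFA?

30

By structural recursion:
Each of the 8 symbol leaves contributes a 2-state fragment.
  q | p = 6 states
  (q | p)* = 8 states
  (q | p)*·r = 10 states
  ((q | p)*·r)* = 12 states
  r+ = 4 states
  r·r+ = 6 states
  (r·r+)* = 8 states
  ((q | p)*·r)* | (r·r+)* = 22 states
  q | r = 6 states
  (((q | p)*·r)* | (r·r+)*)·(q | r)·r = 30 states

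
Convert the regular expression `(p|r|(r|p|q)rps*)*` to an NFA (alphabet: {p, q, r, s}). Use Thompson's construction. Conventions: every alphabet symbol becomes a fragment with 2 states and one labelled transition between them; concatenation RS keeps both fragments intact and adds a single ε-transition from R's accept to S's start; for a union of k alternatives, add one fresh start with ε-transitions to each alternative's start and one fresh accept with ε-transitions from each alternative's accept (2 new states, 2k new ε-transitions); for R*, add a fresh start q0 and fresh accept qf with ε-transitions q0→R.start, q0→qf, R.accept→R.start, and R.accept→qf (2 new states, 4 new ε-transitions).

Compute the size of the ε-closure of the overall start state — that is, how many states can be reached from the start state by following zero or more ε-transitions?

9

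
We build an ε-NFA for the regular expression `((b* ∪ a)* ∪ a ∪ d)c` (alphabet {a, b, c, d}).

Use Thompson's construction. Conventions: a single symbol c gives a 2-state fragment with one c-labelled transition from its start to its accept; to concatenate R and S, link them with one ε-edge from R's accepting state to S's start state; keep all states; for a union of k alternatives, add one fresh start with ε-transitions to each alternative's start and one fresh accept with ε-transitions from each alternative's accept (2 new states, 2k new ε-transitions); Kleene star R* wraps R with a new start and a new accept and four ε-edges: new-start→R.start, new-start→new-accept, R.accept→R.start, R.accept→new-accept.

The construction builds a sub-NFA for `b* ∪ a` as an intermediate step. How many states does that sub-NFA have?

8

Fragment for `b* ∪ a`:
Each of the 2 symbol leaves contributes a 2-state fragment.
  b* = 4 states
  b* ∪ a = 8 states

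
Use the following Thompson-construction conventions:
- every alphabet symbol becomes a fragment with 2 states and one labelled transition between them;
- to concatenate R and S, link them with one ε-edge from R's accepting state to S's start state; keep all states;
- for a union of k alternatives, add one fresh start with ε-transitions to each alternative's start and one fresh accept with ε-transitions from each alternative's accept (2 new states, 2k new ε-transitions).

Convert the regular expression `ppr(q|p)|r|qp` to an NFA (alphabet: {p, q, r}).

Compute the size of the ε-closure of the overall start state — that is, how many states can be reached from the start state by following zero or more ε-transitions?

Let C(F) = |ε-closure(F.start)| within fragment F, and note whether F accepts ε. Symbol fragments have C = 1 and do not accept ε. Then:
  q|p → new start ε-reaches every alternative's start; none of them accept ε, so the new accept is not reached: |ε-closure| = 1 + 1 + 1 = 3
  ppr(q|p) → |ε-closure| equals the left operand's closure size = 1 (its accept is not ε-reachable, so the closure stops there)
  qp → |ε-closure| equals the left operand's closure size = 1 (its accept is not ε-reachable, so the closure stops there)
  ppr(q|p)|r|qp → new start ε-reaches every alternative's start; none of them accept ε, so the new accept is not reached: |ε-closure| = 1 + 1 + 1 + 1 = 4

4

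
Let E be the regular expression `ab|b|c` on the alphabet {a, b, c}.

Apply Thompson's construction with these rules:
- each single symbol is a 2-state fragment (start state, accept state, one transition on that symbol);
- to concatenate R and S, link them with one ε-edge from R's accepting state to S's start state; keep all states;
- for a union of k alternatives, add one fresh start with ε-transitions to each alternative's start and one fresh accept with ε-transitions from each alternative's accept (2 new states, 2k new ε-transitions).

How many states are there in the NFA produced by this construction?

10

Per subexpression:
Each of the 4 symbol leaves contributes a 2-state fragment.
  ab → 4 states
  ab|b|c → 10 states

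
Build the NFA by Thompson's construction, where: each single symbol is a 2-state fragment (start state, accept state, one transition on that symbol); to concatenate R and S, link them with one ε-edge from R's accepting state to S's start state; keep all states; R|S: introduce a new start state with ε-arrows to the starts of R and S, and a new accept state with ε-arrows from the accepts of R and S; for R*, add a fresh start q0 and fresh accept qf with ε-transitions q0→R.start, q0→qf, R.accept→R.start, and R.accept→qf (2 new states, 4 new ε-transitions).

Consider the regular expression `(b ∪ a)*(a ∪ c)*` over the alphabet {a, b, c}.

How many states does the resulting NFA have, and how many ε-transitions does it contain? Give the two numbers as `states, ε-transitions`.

By structural recursion:
Each of the 4 symbol leaves contributes 2 states and 0 ε-transitions.
  b ∪ a = 6 states, 4 ε-transitions
  (b ∪ a)* = 8 states, 8 ε-transitions
  a ∪ c = 6 states, 4 ε-transitions
  (a ∪ c)* = 8 states, 8 ε-transitions
  (b ∪ a)*(a ∪ c)* = 16 states, 17 ε-transitions

16, 17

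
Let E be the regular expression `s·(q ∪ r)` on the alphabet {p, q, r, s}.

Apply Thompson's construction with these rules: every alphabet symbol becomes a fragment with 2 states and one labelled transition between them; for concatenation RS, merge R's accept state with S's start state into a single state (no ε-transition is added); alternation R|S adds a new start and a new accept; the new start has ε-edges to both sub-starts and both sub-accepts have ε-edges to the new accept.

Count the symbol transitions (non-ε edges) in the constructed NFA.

3

Per subexpression:
Each of the 3 symbol leaves contributes exactly 1 symbol transition.
  q ∪ r = 2 symbol transitions
  s·(q ∪ r) = 3 symbol transitions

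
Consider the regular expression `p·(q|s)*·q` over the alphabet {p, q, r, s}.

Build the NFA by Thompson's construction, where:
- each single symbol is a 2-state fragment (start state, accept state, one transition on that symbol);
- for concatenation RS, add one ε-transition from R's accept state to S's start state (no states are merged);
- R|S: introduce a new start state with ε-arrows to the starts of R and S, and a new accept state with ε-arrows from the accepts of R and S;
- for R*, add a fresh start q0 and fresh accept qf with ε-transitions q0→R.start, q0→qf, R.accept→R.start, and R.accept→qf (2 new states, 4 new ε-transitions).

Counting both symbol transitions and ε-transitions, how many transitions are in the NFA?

14

Recursing over subexpressions:
Each of the 4 symbol leaves contributes 1 transition (1 symbol, 0 ε).
  q|s → 6 transitions (2 symbol, 4 ε)
  (q|s)* → 10 transitions (2 symbol, 8 ε)
  p·(q|s)*·q → 14 transitions (4 symbol, 10 ε)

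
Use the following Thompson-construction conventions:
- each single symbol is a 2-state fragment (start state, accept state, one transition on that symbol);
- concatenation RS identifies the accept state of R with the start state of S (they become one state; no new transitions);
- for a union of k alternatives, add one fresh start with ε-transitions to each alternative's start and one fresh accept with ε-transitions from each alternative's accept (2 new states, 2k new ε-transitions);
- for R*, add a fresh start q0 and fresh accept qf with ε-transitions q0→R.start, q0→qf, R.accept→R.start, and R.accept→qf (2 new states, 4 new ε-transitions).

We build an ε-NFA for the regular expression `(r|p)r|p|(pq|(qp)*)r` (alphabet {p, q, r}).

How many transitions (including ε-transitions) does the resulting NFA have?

27

Bottom-up over the parse tree:
Each of the 9 symbol leaves contributes 1 transition (1 symbol, 0 ε).
  r|p — 6 transitions (2 symbol, 4 ε)
  (r|p)r — 7 transitions (3 symbol, 4 ε)
  pq — 2 transitions (2 symbol, 0 ε)
  qp — 2 transitions (2 symbol, 0 ε)
  (qp)* — 6 transitions (2 symbol, 4 ε)
  pq|(qp)* — 12 transitions (4 symbol, 8 ε)
  (pq|(qp)*)r — 13 transitions (5 symbol, 8 ε)
  (r|p)r|p|(pq|(qp)*)r — 27 transitions (9 symbol, 18 ε)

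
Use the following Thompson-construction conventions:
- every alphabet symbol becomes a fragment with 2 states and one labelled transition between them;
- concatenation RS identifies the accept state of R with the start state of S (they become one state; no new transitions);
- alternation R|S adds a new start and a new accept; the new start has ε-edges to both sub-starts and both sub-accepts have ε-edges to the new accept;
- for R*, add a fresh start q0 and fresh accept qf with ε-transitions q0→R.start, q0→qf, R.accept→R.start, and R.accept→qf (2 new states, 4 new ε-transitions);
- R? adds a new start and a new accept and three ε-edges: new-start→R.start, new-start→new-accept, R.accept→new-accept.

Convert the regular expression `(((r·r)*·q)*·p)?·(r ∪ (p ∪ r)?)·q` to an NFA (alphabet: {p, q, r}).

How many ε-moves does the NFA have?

22

Building bottom-up:
Each of the 8 symbol leaves contributes 0 ε-transitions.
  r·r → 0 ε-transitions
  (r·r)* → 4 ε-transitions
  (r·r)*·q → 4 ε-transitions
  ((r·r)*·q)* → 8 ε-transitions
  ((r·r)*·q)*·p → 8 ε-transitions
  (((r·r)*·q)*·p)? → 11 ε-transitions
  p ∪ r → 4 ε-transitions
  (p ∪ r)? → 7 ε-transitions
  r ∪ (p ∪ r)? → 11 ε-transitions
  (((r·r)*·q)*·p)?·(r ∪ (p ∪ r)?)·q → 22 ε-transitions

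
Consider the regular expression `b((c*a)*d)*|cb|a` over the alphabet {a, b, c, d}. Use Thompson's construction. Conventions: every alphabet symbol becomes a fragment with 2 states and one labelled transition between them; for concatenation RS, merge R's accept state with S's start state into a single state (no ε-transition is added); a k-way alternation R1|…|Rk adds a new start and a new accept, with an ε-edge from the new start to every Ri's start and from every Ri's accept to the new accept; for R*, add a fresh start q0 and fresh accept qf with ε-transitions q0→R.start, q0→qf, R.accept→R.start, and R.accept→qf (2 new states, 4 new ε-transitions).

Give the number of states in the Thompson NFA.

18

Recursing over subexpressions:
Each of the 7 symbol leaves contributes a 2-state fragment.
  c* = 4 states
  c*a = 5 states
  (c*a)* = 7 states
  (c*a)*d = 8 states
  ((c*a)*d)* = 10 states
  b((c*a)*d)* = 11 states
  cb = 3 states
  b((c*a)*d)*|cb|a = 18 states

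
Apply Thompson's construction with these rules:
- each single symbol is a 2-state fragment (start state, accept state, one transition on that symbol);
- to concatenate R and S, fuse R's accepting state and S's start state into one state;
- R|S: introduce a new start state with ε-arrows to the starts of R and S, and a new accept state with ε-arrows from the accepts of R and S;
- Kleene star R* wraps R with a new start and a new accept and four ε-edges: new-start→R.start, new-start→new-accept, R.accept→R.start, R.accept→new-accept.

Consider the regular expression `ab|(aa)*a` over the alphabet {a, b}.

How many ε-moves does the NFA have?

8

Bottom-up over the parse tree:
Each of the 5 symbol leaves contributes 0 ε-transitions.
  ab = 0 ε-transitions
  aa = 0 ε-transitions
  (aa)* = 4 ε-transitions
  (aa)*a = 4 ε-transitions
  ab|(aa)*a = 8 ε-transitions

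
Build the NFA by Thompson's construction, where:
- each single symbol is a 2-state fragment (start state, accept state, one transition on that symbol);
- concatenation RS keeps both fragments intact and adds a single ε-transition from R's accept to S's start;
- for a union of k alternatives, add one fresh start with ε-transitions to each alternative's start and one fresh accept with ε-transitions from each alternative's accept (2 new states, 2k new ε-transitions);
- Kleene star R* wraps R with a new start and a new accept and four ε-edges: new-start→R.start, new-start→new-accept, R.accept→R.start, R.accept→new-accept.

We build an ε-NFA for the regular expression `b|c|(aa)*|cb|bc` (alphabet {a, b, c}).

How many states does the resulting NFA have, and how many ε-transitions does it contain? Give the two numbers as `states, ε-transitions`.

20, 17

Recursing over subexpressions:
Each of the 8 symbol leaves contributes 2 states and 0 ε-transitions.
  aa — 4 states, 1 ε-transition
  (aa)* — 6 states, 5 ε-transitions
  cb — 4 states, 1 ε-transition
  bc — 4 states, 1 ε-transition
  b|c|(aa)*|cb|bc — 20 states, 17 ε-transitions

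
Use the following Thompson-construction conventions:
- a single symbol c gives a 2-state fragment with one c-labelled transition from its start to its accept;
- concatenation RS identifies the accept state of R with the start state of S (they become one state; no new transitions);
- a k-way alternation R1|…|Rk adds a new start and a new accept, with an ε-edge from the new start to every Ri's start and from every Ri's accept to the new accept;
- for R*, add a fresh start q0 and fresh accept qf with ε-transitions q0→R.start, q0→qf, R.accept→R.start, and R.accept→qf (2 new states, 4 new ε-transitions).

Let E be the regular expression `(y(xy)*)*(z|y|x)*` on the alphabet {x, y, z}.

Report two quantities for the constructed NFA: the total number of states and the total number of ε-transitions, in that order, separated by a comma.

17, 18

Recursing over subexpressions:
Each of the 6 symbol leaves contributes 2 states and 0 ε-transitions.
  xy : 3 states, 0 ε-transitions
  (xy)* : 5 states, 4 ε-transitions
  y(xy)* : 6 states, 4 ε-transitions
  (y(xy)*)* : 8 states, 8 ε-transitions
  z|y|x : 8 states, 6 ε-transitions
  (z|y|x)* : 10 states, 10 ε-transitions
  (y(xy)*)*(z|y|x)* : 17 states, 18 ε-transitions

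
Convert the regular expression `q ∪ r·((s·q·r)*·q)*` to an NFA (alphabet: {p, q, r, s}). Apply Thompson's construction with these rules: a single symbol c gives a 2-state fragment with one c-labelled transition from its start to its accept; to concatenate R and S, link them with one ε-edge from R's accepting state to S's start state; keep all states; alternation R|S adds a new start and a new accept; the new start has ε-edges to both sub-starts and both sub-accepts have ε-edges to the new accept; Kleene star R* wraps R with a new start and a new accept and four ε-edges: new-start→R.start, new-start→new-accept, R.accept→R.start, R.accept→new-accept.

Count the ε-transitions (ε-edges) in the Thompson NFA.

16

Recursing over subexpressions:
Each of the 6 symbol leaves contributes 0 ε-transitions.
  s·q·r = 2 ε-transitions
  (s·q·r)* = 6 ε-transitions
  (s·q·r)*·q = 7 ε-transitions
  ((s·q·r)*·q)* = 11 ε-transitions
  r·((s·q·r)*·q)* = 12 ε-transitions
  q ∪ r·((s·q·r)*·q)* = 16 ε-transitions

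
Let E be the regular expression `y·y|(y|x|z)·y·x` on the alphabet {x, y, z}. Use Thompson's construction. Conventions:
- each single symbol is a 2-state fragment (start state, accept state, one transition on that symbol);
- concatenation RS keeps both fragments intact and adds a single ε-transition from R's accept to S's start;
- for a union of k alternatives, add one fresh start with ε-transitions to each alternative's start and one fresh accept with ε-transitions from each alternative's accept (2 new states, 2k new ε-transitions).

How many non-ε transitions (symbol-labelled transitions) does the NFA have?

7

Per subexpression:
Each of the 7 symbol leaves contributes exactly 1 symbol transition.
  y·y → 2 symbol transitions
  y|x|z → 3 symbol transitions
  (y|x|z)·y·x → 5 symbol transitions
  y·y|(y|x|z)·y·x → 7 symbol transitions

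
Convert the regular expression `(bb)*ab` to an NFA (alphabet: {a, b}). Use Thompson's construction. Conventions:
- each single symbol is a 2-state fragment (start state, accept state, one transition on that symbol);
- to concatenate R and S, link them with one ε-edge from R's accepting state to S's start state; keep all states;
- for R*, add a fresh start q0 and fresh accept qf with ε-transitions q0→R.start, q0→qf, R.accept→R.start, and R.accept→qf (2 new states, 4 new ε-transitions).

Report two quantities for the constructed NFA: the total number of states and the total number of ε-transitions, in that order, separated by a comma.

By structural recursion:
Each of the 4 symbol leaves contributes 2 states and 0 ε-transitions.
  bb → 4 states, 1 ε-transition
  (bb)* → 6 states, 5 ε-transitions
  (bb)*ab → 10 states, 7 ε-transitions

10, 7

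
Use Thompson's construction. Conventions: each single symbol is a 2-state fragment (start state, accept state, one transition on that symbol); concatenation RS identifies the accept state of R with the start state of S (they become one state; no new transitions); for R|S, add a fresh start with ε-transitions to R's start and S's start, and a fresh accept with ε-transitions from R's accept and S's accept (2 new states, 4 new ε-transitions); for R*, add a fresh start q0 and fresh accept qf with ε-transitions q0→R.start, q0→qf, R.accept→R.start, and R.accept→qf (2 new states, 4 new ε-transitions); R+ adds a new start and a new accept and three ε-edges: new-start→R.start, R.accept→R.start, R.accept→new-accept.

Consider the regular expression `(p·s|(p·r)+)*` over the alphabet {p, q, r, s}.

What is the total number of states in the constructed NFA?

Bottom-up over the parse tree:
Each of the 4 symbol leaves contributes a 2-state fragment.
  p·s = 3 states
  p·r = 3 states
  (p·r)+ = 5 states
  p·s|(p·r)+ = 10 states
  (p·s|(p·r)+)* = 12 states

12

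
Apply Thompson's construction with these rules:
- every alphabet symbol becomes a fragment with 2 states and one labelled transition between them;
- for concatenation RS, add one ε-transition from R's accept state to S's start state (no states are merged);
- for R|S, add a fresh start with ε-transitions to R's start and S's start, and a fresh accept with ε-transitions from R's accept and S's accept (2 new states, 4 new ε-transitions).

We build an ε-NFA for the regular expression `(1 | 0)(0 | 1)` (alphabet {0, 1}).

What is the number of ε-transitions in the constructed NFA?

9

Bottom-up over the parse tree:
Each of the 4 symbol leaves contributes 0 ε-transitions.
  1 | 0 — 4 ε-transitions
  0 | 1 — 4 ε-transitions
  (1 | 0)(0 | 1) — 9 ε-transitions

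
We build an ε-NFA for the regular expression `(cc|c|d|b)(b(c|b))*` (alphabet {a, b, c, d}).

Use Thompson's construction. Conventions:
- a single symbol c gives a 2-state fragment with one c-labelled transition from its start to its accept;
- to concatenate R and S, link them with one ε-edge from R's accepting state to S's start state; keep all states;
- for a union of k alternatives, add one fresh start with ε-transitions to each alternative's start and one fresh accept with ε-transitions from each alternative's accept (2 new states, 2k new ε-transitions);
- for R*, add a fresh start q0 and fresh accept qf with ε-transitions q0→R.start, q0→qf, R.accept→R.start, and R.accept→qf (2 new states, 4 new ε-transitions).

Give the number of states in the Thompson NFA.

22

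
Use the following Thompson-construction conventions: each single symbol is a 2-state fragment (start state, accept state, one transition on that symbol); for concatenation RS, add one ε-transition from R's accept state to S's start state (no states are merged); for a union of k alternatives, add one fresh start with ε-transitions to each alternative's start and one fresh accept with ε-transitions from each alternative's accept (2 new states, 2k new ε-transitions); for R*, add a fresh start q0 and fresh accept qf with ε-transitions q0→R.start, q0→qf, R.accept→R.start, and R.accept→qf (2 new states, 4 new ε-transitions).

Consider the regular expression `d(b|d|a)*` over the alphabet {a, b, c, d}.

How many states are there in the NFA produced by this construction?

Bottom-up over the parse tree:
Each of the 4 symbol leaves contributes a 2-state fragment.
  b|d|a : 8 states
  (b|d|a)* : 10 states
  d(b|d|a)* : 12 states

12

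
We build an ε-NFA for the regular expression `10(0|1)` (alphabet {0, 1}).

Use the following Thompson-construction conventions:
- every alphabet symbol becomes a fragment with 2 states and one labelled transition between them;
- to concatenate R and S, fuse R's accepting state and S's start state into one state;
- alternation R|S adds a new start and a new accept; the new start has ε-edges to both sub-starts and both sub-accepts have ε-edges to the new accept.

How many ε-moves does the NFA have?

4

Building bottom-up:
Each of the 4 symbol leaves contributes 0 ε-transitions.
  0|1 : 4 ε-transitions
  10(0|1) : 4 ε-transitions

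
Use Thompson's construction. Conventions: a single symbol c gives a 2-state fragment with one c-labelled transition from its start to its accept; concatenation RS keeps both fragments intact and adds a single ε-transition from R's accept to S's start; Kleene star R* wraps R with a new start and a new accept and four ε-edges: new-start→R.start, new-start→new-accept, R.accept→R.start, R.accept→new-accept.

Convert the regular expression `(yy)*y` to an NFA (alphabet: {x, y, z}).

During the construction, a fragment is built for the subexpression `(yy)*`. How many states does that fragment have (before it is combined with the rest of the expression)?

6

Fragment for `(yy)*`:
Each of the 2 symbol leaves contributes a 2-state fragment.
  yy : 4 states
  (yy)* : 6 states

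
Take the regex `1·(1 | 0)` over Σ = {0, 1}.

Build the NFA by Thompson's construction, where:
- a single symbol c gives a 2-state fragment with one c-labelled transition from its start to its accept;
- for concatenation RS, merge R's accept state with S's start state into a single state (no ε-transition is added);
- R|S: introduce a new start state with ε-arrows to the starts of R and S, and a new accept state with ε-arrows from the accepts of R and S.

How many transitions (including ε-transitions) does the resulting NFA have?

7

Recursing over subexpressions:
Each of the 3 symbol leaves contributes 1 transition (1 symbol, 0 ε).
  1 | 0 : 6 transitions (2 symbol, 4 ε)
  1·(1 | 0) : 7 transitions (3 symbol, 4 ε)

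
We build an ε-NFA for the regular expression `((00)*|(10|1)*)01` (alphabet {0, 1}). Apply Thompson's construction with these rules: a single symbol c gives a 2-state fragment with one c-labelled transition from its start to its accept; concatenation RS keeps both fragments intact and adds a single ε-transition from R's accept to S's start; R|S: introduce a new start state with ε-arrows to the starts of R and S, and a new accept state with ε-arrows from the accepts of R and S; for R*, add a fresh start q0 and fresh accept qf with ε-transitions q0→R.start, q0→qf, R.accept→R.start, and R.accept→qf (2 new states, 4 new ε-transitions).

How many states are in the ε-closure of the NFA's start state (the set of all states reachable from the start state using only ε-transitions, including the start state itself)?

Let C(F) = |ε-closure(F.start)| within fragment F, and note whether F accepts ε. Symbol fragments have C = 1 and do not accept ε. Then:
  00 : |ε-closure| equals the left operand's closure size = 1 (its accept is not ε-reachable, so the closure stops there)
  (00)* : new start has ε-edges to the inner start and to the new accept, so |ε-closure| = 2 + 1 = 3
  10 : |ε-closure| equals the left operand's closure size = 1 (its accept is not ε-reachable, so the closure stops there)
  10|1 : |ε-closure| = 1 + 1 + 1 = 3 (the new accept is not ε-reachable since no branch accepts ε)
  (10|1)* : |ε-closure| = 1 (new start) + 3 (body) + 1 (new accept) = 5
  (00)*|(10|1)* : new start ε-reaches every alternative's start; at least one alternative accepts ε, so the union's new accept is reached too: |ε-closure| = 1 + 3 + 5 + 1 = 10
  ((00)*|(10|1)*)01 : the left operand accepts ε, so the closure extends into the next operand (via the concat ε-link); |ε-closure| = 10 + 1 = 11

11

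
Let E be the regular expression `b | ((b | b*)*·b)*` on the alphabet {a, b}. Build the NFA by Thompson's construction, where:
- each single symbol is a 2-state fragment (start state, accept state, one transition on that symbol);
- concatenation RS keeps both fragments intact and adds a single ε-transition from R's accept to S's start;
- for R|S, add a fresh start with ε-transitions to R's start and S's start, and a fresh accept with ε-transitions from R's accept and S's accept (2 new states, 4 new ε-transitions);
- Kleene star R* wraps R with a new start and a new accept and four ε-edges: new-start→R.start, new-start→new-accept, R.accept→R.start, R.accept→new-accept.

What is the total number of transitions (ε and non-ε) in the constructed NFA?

Recursing over subexpressions:
Each of the 4 symbol leaves contributes 1 transition (1 symbol, 0 ε).
  b* → 5 transitions (1 symbol, 4 ε)
  b | b* → 10 transitions (2 symbol, 8 ε)
  (b | b*)* → 14 transitions (2 symbol, 12 ε)
  (b | b*)*·b → 16 transitions (3 symbol, 13 ε)
  ((b | b*)*·b)* → 20 transitions (3 symbol, 17 ε)
  b | ((b | b*)*·b)* → 25 transitions (4 symbol, 21 ε)

25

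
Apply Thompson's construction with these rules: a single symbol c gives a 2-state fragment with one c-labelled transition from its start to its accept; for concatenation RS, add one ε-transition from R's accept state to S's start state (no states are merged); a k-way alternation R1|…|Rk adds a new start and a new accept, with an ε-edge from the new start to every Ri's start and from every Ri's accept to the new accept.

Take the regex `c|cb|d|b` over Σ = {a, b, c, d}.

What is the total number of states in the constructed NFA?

12

By structural recursion:
Each of the 5 symbol leaves contributes a 2-state fragment.
  cb = 4 states
  c|cb|d|b = 12 states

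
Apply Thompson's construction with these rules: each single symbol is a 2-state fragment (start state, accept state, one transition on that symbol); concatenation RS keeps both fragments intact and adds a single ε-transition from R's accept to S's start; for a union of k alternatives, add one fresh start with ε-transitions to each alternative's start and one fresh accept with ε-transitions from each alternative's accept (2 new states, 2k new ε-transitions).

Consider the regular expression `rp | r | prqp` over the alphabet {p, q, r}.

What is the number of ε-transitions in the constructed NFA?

10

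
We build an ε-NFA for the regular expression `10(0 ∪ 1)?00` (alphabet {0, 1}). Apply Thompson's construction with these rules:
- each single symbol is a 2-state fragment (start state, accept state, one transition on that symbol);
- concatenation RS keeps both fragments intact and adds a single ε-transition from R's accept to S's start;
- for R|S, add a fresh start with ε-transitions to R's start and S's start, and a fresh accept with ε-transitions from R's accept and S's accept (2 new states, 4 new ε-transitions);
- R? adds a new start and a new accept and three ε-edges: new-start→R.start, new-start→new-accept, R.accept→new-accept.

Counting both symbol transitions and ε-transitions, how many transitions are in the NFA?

17

Building bottom-up:
Each of the 6 symbol leaves contributes 1 transition (1 symbol, 0 ε).
  0 ∪ 1 = 6 transitions (2 symbol, 4 ε)
  (0 ∪ 1)? = 9 transitions (2 symbol, 7 ε)
  10(0 ∪ 1)?00 = 17 transitions (6 symbol, 11 ε)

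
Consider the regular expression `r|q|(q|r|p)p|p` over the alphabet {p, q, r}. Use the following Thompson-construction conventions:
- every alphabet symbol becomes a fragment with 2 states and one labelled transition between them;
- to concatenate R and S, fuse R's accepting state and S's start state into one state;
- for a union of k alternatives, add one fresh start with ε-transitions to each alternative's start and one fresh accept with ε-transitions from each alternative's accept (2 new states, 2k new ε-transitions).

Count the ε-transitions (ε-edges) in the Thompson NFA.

Bottom-up over the parse tree:
Each of the 7 symbol leaves contributes 0 ε-transitions.
  q|r|p = 6 ε-transitions
  (q|r|p)p = 6 ε-transitions
  r|q|(q|r|p)p|p = 14 ε-transitions

14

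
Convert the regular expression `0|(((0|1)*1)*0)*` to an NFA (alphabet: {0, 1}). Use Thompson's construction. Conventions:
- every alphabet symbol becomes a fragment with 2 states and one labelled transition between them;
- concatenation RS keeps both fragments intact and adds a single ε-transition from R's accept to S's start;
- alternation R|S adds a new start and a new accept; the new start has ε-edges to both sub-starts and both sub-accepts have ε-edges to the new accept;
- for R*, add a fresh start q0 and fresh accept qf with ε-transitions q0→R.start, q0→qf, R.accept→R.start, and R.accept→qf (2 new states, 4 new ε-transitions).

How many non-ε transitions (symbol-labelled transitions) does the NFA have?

5

Bottom-up over the parse tree:
Each of the 5 symbol leaves contributes exactly 1 symbol transition.
  0|1 — 2 symbol transitions
  (0|1)* — 2 symbol transitions
  (0|1)*1 — 3 symbol transitions
  ((0|1)*1)* — 3 symbol transitions
  ((0|1)*1)*0 — 4 symbol transitions
  (((0|1)*1)*0)* — 4 symbol transitions
  0|(((0|1)*1)*0)* — 5 symbol transitions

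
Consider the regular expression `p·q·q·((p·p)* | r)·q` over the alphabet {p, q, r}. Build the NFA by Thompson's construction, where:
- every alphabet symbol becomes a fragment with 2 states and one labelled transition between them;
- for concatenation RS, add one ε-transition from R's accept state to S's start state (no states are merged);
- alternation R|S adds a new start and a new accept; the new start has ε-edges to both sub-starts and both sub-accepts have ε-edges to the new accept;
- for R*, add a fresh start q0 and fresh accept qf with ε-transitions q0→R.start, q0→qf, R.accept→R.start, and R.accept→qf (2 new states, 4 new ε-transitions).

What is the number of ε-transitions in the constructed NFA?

By structural recursion:
Each of the 7 symbol leaves contributes 0 ε-transitions.
  p·p = 1 ε-transition
  (p·p)* = 5 ε-transitions
  (p·p)* | r = 9 ε-transitions
  p·q·q·((p·p)* | r)·q = 13 ε-transitions

13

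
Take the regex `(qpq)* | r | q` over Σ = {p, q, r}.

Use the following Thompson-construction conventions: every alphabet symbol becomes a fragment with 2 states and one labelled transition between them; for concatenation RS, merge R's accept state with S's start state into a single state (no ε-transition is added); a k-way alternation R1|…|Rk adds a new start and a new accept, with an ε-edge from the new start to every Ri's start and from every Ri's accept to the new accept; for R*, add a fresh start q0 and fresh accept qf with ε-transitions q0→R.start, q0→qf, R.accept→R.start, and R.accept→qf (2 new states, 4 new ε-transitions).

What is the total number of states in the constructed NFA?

By structural recursion:
Each of the 5 symbol leaves contributes a 2-state fragment.
  qpq → 4 states
  (qpq)* → 6 states
  (qpq)* | r | q → 12 states

12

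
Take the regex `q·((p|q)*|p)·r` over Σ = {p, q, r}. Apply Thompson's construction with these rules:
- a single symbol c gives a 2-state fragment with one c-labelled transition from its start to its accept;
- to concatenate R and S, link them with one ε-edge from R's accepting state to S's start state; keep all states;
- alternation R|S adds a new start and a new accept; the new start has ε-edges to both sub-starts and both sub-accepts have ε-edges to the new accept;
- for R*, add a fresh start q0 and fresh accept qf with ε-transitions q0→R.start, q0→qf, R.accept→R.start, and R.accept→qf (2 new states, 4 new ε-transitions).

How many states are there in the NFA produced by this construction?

16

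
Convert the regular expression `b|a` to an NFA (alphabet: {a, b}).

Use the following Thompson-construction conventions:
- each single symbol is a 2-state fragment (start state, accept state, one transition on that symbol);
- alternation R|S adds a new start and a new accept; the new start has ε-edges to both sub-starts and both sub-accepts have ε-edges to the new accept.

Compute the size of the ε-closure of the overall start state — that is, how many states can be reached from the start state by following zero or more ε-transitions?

3

Let C(F) = |ε-closure(F.start)| within fragment F, and note whether F accepts ε. Symbol fragments have C = 1 and do not accept ε. Then:
  b|a : new start ε-reaches every alternative's start; none of them accept ε, so the new accept is not reached: |closure| = 1 + 1 + 1 = 3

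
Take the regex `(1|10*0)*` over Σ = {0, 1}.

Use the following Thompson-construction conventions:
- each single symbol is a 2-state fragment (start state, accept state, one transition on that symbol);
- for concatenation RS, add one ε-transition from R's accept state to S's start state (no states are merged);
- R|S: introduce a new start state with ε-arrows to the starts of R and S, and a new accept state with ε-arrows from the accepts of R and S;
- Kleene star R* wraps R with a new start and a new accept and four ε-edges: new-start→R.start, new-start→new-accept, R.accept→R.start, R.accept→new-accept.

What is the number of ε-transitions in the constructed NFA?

By structural recursion:
Each of the 4 symbol leaves contributes 0 ε-transitions.
  0* : 4 ε-transitions
  10*0 : 6 ε-transitions
  1|10*0 : 10 ε-transitions
  (1|10*0)* : 14 ε-transitions

14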